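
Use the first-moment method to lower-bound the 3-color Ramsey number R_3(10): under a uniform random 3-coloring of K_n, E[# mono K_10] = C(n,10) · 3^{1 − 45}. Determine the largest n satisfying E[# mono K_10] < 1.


We need C(n, 10) · 3^{1 − 45} < 1, i.e. C(n, 10) < 3^{45 − 1} = 984770902183611232881.
Check values of n near the boundary:
  n = 569: C(569, 10) = 905357721286137524328; 905357721286137524328 < 984770902183611232881? YES
  n = 570: C(570, 10) = 921524823451961408691; 921524823451961408691 < 984770902183611232881? YES
  n = 571: C(571, 10) = 937951290893172842001; 937951290893172842001 < 984770902183611232881? YES
  n = 572: C(572, 10) = 954640815642161682606; 954640815642161682606 < 984770902183611232881? YES
  n = 573: C(573, 10) = 971597135635805762226; 971597135635805762226 < 984770902183611232881? YES
  n = 574: C(574, 10) = 988824035203816502691; 988824035203816502691 < 984770902183611232881? NO
The largest n with C(n, 10) < 984770902183611232881 is n = 573 (where E[X] = 35985079097622435638/36472996377170786403 ≈ 0.9866225). Hence R_3(10) > 573, i.e. R_3(10) ≥ 574.

Largest n = 573; hence R_3(10) > 573.


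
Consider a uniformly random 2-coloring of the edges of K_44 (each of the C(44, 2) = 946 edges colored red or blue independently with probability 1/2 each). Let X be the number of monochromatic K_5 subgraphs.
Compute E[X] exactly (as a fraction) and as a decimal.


Let X = Σ_S X_S over the C(44, 5) = 1086008 subsets S of size 5, where X_S = 1 if the K_5 on S is monochromatic.
For a fixed S, the K_5 on S has C(5, 2) = 10 edges. P[all 10 edges red] = (1/2)^10, and likewise for blue, so P[monochromatic] = 2·(1/2)^10 = 2^{1 − 10} = 1/512.
By linearity: E[X] = C(44, 5) · 2^{1 − 10} = 1086008 · 1/512 = 135751/64.
Numerically: E[X] ≈ 2121.109.

E[X] = C(44,5)·2^(1−C(5,2)) = 135751/64 ≈ 2121.109.


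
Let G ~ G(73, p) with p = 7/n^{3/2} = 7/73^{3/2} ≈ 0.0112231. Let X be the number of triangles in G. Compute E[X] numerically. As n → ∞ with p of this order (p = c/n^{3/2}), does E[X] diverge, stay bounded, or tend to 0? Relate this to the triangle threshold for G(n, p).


Number of potential triangles: C(73, 3) = 62196.
Each occurs with probability p³ ≈ (0.0112231)³ ≈ 1.41364789e-06.
By linearity: E[X] = C(73, 3)·p³ ≈ 62196 · 1.41364789e-06 ≈ 0.087923.
Since α = 3/2 > 1, p = c/n^{3/2} = o(1/n) is below the triangle threshold p ~ 1/n. Asymptotically E[X] ~ (c³/6)·n^{3(1−α)} = (7³/6)·n^{-1.5} → 0, so by Markov's inequality G has no triangles w.h.p.

E[X] ≈ 0.087923; in regime p = Θ(1/n^{3/2}) E[X] tends to 0 (below the triangle threshold p ~ 1/n).


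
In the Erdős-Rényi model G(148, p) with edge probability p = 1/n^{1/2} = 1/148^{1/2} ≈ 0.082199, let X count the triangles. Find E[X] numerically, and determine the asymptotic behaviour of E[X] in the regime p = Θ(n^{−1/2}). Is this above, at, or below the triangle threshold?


Number of potential triangles: C(148, 3) = 529396.
Each occurs with probability p³ ≈ (0.082199)³ ≈ 5.5540198e-04.
By linearity: E[X] = C(148, 3)·p³ ≈ 529396 · 5.5540198e-04 ≈ 294.02759.
Since α = 1/2 < 1, p = c/n^{1/2} ≫ 1/n is above the triangle threshold p ~ 1/n. Asymptotically E[X] ~ (c³/6)·n^{3(1−α)} = (1³/6)·n^{1.5} → ∞; triangles are abundant w.h.p.

E[X] ≈ 294.02759; in regime p = Θ(1/n^{1/2}) E[X] diverges (above the triangle threshold p ~ 1/n).


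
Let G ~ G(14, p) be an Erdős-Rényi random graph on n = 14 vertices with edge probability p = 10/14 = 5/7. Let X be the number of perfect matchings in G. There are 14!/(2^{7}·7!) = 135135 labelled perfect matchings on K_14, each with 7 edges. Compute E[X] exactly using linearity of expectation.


K_14 has 14!/(2^{7}·7!) = 135135 labelled perfect matchings.
For each such perfect matching H, let X_H = 1 if all 7 edges of H are present in G. Then P[X_H = 1] = p^{7} = (5/7)^{7} = 78125/823543.
By linearity of expectation: E[X] = Σ_H E[X_H] = 135135 · p^{7} = 135135 · 78125/823543 = 1508203125/117649.
Numerically: E[X] ≈ 1.28e+04.

E[X] = 135135 · (5/7)^{7} = 1508203125/117649 ≈ 1.28e+04.


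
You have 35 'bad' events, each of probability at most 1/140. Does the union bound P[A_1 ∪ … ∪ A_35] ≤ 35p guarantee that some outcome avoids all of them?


Union bound: P[∪_{i=1}^{35} A_i] ≤ Σ_i P[A_i] ≤ 35·p = 35·(1/140) = 1/4.
Numerically: 1/4 ≈ 0.2500000.
Is 1/4 < 1? YES.
Since P[∪ A_i] ≤ 1/4 < 1, the complement has P[∩ A_i^c] ≥ 1 − 1/4 = 3/4 > 0, so some outcome avoids every A_i.

35·p = 1/4 ≈ 0.2500000; existence CERTIFIED by the union bound.


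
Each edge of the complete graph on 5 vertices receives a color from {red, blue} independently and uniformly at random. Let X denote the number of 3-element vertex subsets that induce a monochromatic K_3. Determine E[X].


Let X = Σ_S X_S over the C(5, 3) = 10 subsets S of size 3, where X_S = 1 if the K_3 on S is monochromatic.
For a fixed S, the K_3 on S has C(3, 2) = 3 edges. P[all 3 edges red] = (1/2)^3, and likewise for blue, so P[monochromatic] = 2·(1/2)^3 = 2^{1 − 3} = 1/4.
By linearity: E[X] = C(5, 3) · 2^{1 − 3} = 10 · 1/4 = 5/2.
Numerically: E[X] ≈ 2.500.

E[X] = C(5,3)·2^(1−C(3,2)) = 5/2 ≈ 2.500.


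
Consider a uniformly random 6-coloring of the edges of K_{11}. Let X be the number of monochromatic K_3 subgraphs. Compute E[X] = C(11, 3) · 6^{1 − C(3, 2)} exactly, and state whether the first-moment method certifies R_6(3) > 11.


E[X] = C(11, 3) · 6^{1 − 3} = 165 · 6^{−2} = 165/36.
As a reduced fraction: E[X] = 55/12 ≈ 4.583.
Is E[X] < 1? NO.
Since E[X] ≥ 1, the first-moment bound is inconclusive at n = 11; it does NOT by itself certify R_6(3) > 11.

E[X] = 55/12 ≈ 4.583; E[X] ≥ 1; first-moment method inconclusive here.


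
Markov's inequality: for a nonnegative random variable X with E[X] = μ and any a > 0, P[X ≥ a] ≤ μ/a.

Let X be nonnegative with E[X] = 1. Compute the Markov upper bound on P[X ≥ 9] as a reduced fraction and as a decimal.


μ = E[X] = 1, a = 9.
Markov: P[X ≥ 9] ≤ μ/a = (1)/9 = 1/9.
Numerically: ≈ 0.1111.
(Since a = 9 > μ = 1.0000, the bound 1/9 is < 1 and informative.)

P[X ≥ 9] ≤ 1/9 ≈ 0.1111.


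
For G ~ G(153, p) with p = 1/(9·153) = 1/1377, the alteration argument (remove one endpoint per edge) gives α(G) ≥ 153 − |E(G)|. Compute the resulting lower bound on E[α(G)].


E[|E(G)|] = C(153, 2)·p = 11628 · (1/1377) = 76/9.
E[α(G)] ≥ n − E[|E(G)|] = 153 − 76/9 = 1301/9.
Numerically: ≈ 144.5556.
(This is only a lower bound; the true E[α(G)] may be larger.)

E[α(G)] ≥ 1301/9 ≈ 144.5556.


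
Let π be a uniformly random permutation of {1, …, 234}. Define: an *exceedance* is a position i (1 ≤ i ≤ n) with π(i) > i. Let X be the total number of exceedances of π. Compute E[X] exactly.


Write X = Σ_{i=1}^{234} X_i, where X_i = 1_{π(i) > i}.
For each fixed i, π(i) is uniform over {1, …, 234} (marginal of a uniform permutation), so P[π(i) > i] = (n − i)/n. Summing: Σ_{i=1}^{234} (n − i)/n = (0 + 1 + … + 233)/234 = 234(234 − 1)/(2·234) = (234 − 1)/2.
Hence E[X] = Σ_{i=1}^{234} (234 − i)/234 = 233/2 ≈ 116.5000.

E[X] = 233/2 = 116.5000.


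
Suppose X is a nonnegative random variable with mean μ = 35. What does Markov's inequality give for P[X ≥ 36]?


μ = E[X] = 35, a = 36.
Markov: P[X ≥ 36] ≤ μ/a = (35)/36 = 35/36.
Numerically: ≈ 0.972.
(Since a = 36 > μ = 35.000, the bound 35/36 is < 1 and informative.)

P[X ≥ 36] ≤ 35/36 ≈ 0.972.


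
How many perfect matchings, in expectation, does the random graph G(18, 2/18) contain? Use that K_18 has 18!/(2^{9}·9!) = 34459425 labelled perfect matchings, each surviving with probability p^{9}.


K_18 has 18!/(2^{9}·9!) = 34459425 labelled perfect matchings.
For each such perfect matching H, let X_H = 1 if all 9 edges of H are present in G. Then P[X_H = 1] = p^{9} = (1/9)^{9} = 1/387420489.
By linearity: E[X] = Σ_H E[X_H] = 34459425 · p^{9} = 34459425 · 1/387420489 = 425425/4782969.
Numerically: E[X] ≈ 0.0889.

E[X] = 34459425 · (1/9)^{9} = 425425/4782969 ≈ 0.0889.


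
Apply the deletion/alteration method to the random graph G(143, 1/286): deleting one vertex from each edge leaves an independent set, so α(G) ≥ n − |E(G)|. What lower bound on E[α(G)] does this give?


E[|E(G)|] = C(143, 2)·p = 10153 · (1/286) = 71/2.
E[α(G)] ≥ n − E[|E(G)|] = 143 − 71/2 = 215/2.
Numerically: ≈ 107.500.
(This is only a lower bound; the true E[α(G)] may be larger.)

E[α(G)] ≥ 215/2 ≈ 107.500.


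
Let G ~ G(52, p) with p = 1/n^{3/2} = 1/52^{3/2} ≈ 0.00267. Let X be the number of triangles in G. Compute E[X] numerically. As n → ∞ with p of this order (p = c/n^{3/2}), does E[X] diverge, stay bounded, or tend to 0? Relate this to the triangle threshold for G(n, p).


Number of potential triangles: C(52, 3) = 22100.
Each occurs with probability p³ ≈ (0.00267)³ ≈ 1.89664e-08.
By linearity: E[X] = C(52, 3)·p³ ≈ 22100 · 1.89664e-08 ≈ 0.000.
Since α = 3/2 > 1, p = c/n^{3/2} = o(1/n) is below the triangle threshold p ~ 1/n. Asymptotically E[X] ~ (c³/6)·n^{3(1−α)} = (1³/6)·n^{-1.5} → 0, so by Markov's inequality G has no triangles w.h.p.

E[X] ≈ 0.000; in regime p = Θ(1/n^{3/2}) E[X] tends to 0 (below the triangle threshold p ~ 1/n).


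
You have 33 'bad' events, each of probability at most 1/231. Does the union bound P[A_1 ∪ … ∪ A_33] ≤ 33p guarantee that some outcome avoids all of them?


Union bound: P[∪_{i=1}^{33} A_i] ≤ Σ_i P[A_i] ≤ 33·p = 33·(1/231) = 1/7.
Numerically: 1/7 ≈ 0.1429.
Is 1/7 < 1? YES.
Since P[∪ A_i] ≤ 1/7 < 1, the complement has P[∩ A_i^c] ≥ 1 − 1/7 = 6/7 > 0, so some outcome avoids every A_i.

33·p = 1/7 ≈ 0.1429; existence CERTIFIED by the union bound.


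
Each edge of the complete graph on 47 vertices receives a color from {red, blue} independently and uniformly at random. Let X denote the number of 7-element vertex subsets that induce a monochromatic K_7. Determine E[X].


Let X = Σ_S X_S over the C(47, 7) = 62891499 subsets S of size 7, where X_S = 1 if the K_7 on S is monochromatic.
For a fixed S, the K_7 on S has C(7, 2) = 21 edges. P[all 21 edges red] = (1/2)^21, and likewise for blue, so P[monochromatic] = 2·(1/2)^21 = 2^{1 − 21} = 1/1048576.
By linearity: E[X] = C(47, 7) · 2^{1 − 21} = 62891499 · 1/1048576 = 62891499/1048576.
Numerically: E[X] ≈ 59.978.

E[X] = C(47,7)·2^(1−C(7,2)) = 62891499/1048576 ≈ 59.978.


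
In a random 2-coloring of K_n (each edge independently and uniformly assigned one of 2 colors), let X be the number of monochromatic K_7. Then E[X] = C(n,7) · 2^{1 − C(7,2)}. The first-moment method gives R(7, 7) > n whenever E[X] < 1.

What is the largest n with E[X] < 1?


We need C(n, 7) · 2^{1 − 21} < 1, i.e. C(n, 7) < 2^{21 − 1} = 1048576.
Check values of n near the boundary:
  n = 26: C(26, 7) = 657800; 657800 < 1048576? YES
  n = 27: C(27, 7) = 888030; 888030 < 1048576? YES
  n = 28: C(28, 7) = 1184040; 1184040 < 1048576? NO
  n = 29: C(29, 7) = 1560780; 1560780 < 1048576? NO
  n = 30: C(30, 7) = 2035800; 2035800 < 1048576? NO
The largest n with C(n, 7) < 1048576 is n = 27 (where E[X] = 444015/524288 ≈ 0.8469). Hence R(7, 7) > 27, i.e. R(7, 7) ≥ 28.

Largest n = 27; hence R(7, 7) > 27.


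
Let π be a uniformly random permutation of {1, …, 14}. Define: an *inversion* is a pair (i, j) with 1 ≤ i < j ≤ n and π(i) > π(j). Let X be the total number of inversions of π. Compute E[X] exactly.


Write X = Σ X_I over the C(14, 2) = 91 pairs i < j, with X_I the indicator of one inversion.
There are 91 indicators.
For each fixed pair i < j, the values π(i) and π(j) are two distinct elements of {1, …, 14} in uniformly random order; by symmetry P[π(i) > π(j)] = 1/2.
By linearity: E[X] = 91 · (1/2) = C(14, 2) · (1/2) = 91/2 = 91/2 ≈ 45.50000.

E[X] = 91/2 = 45.50000.


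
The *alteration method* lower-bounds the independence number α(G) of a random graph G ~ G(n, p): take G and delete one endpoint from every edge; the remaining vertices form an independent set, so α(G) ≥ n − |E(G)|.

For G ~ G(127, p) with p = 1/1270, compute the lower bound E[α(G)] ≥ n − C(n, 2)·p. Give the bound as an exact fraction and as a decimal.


E[|E(G)|] = C(127, 2)·p = 8001 · (1/1270) = 63/10.
E[α(G)] ≥ n − E[|E(G)|] = 127 − 63/10 = 1207/10.
Numerically: ≈ 120.700000.
(This is only a lower bound; the true E[α(G)] may be larger.)

E[α(G)] ≥ 1207/10 ≈ 120.700000.


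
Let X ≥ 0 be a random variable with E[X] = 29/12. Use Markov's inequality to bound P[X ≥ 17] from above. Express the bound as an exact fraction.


μ = E[X] = 29/12, a = 17.
Markov: P[X ≥ 17] ≤ μ/a = (29/12)/17 = 29/204.
Numerically: ≈ 0.142157.
(Since a = 17 > μ = 2.416667, the bound 29/204 is < 1 and informative.)

P[X ≥ 17] ≤ 29/204 ≈ 0.142157.


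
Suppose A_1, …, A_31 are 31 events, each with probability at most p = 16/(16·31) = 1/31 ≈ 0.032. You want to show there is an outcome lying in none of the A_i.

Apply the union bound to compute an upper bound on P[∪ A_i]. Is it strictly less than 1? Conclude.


Union bound: P[∪_{i=1}^{31} A_i] ≤ Σ_i P[A_i] ≤ 31·p = 31·(1/31) = 1.
Numerically: 1 ≈ 1.000.
Is 1 < 1? NO.
Since the bound 1 is ≥ 1, the union bound is uninformative here; it does NOT by itself certify existence.

31·p = 1 ≈ 1.000; existence NOT certified by the union bound.


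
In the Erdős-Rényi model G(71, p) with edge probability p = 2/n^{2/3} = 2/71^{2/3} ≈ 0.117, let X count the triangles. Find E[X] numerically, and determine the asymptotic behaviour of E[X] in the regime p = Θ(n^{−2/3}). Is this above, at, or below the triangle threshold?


Number of potential triangles: C(71, 3) = 57155.
Each occurs with probability p³ ≈ (0.117)³ ≈ 1.58699e-03.
By linearity: E[X] = C(71, 3)·p³ ≈ 57155 · 1.58699e-03 ≈ 90.704.
Since α = 2/3 < 1, p = c/n^{2/3} ≫ 1/n is above the triangle threshold p ~ 1/n. Asymptotically E[X] ~ (c³/6)·n^{3(1−α)} = (2³/6)·n^{1} → ∞; triangles are abundant w.h.p.

E[X] ≈ 90.704; in regime p = Θ(1/n^{2/3}) E[X] diverges (above the triangle threshold p ~ 1/n).


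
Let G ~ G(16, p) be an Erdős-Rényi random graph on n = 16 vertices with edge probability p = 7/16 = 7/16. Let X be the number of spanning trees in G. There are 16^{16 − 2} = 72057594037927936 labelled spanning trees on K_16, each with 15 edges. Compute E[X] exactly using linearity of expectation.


K_16 has 16^{16 − 2} = 72057594037927936 labelled spanning trees.
For each such spanning tree H, let X_H = 1 if all 15 edges of H are present in G. Then P[X_H = 1] = p^{15} = (7/16)^{15} = 4747561509943/1152921504606846976.
By linearity: E[X] = Σ_H E[X_H] = 72057594037927936 · p^{15} = 72057594037927936 · 4747561509943/1152921504606846976 = 4747561509943/16.
Numerically: E[X] ≈ 2.9672e+11.

E[X] = 72057594037927936 · (7/16)^{15} = 4747561509943/16 ≈ 2.9672e+11.


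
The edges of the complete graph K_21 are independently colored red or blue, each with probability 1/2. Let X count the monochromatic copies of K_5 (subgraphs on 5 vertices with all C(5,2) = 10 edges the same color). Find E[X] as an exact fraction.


Let X = Σ_S X_S over the C(21, 5) = 20349 subsets S of size 5, where X_S = 1 if the K_5 on S is monochromatic.
For a fixed S, the K_5 on S has C(5, 2) = 10 edges. P[all 10 edges red] = (1/2)^10, and likewise for blue, so P[monochromatic] = 2·(1/2)^10 = 2^{1 − 10} = 1/512.
By linearity: E[X] = C(21, 5) · 2^{1 − 10} = 20349 · 1/512 = 20349/512.
Numerically: E[X] ≈ 39.744.

E[X] = C(21,5)·2^(1−C(5,2)) = 20349/512 ≈ 39.744.


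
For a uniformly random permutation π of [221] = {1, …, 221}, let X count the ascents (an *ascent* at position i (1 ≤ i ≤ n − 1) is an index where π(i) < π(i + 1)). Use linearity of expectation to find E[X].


Write X = Σ X_I over i = 1, …, 220, with X_I the indicator of one ascent.
There are 220 indicators.
For each fixed i, the pair (π(i), π(i+1)) is a uniformly random ordered pair of distinct values from {1, …, 221}; by symmetry P[π(i) < π(i+1)] = 1/2.
By linearity: E[X] = 220 · (1/2) = (221 − 1) · (1/2) = 110 ≈ 110.000000.

E[X] = 110 = 110.000000.


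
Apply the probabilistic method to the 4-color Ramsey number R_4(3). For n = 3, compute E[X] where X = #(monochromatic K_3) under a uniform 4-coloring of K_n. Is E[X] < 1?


E[X] = C(3, 3) · 4^{1 − 3} = 1 · 4^{−2} = 1/16.
As a reduced fraction: E[X] = 1/16 ≈ 0.0625000.
Is E[X] < 1? YES.
Since E[X] < 1, there exists a 4-coloring of K_{3} with no monochromatic K_3; hence R_4(3) > 3.

E[X] = 1/16 ≈ 0.0625000; E[X] < 1, so R_4(3) > 3.


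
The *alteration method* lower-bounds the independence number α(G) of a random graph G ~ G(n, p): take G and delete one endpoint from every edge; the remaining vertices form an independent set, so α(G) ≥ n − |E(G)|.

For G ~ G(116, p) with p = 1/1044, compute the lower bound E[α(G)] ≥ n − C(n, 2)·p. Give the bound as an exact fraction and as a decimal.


E[|E(G)|] = C(116, 2)·p = 6670 · (1/1044) = 115/18.
E[α(G)] ≥ n − E[|E(G)|] = 116 − 115/18 = 1973/18.
Numerically: ≈ 109.61111.
(This is only a lower bound; the true E[α(G)] may be larger.)

E[α(G)] ≥ 1973/18 ≈ 109.61111.


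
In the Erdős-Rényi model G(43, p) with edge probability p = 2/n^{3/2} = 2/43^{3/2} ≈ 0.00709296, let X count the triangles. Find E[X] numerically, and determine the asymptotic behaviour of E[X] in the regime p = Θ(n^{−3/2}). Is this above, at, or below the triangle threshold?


Number of potential triangles: C(43, 3) = 12341.
Each occurs with probability p³ ≈ (0.00709296)³ ≈ 3.56846907e-07.
By linearity: E[X] = C(43, 3)·p³ ≈ 12341 · 3.56846907e-07 ≈ 0.004404.
Since α = 3/2 > 1, p = c/n^{3/2} = o(1/n) is below the triangle threshold p ~ 1/n. Asymptotically E[X] ~ (c³/6)·n^{3(1−α)} = (2³/6)·n^{-1.5} → 0, so by Markov's inequality G has no triangles w.h.p.

E[X] ≈ 0.004404; in regime p = Θ(1/n^{3/2}) E[X] tends to 0 (below the triangle threshold p ~ 1/n).


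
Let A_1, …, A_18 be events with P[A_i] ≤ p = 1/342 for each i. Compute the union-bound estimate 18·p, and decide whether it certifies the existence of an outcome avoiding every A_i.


Union bound: P[∪_{i=1}^{18} A_i] ≤ Σ_i P[A_i] ≤ 18·p = 18·(1/342) = 1/19.
Numerically: 1/19 ≈ 0.052632.
Is 1/19 < 1? YES.
Since P[∪ A_i] ≤ 1/19 < 1, the complement has P[∩ A_i^c] ≥ 1 − 1/19 = 18/19 > 0, so some outcome avoids every A_i.

18·p = 1/19 ≈ 0.052632; existence CERTIFIED by the union bound.


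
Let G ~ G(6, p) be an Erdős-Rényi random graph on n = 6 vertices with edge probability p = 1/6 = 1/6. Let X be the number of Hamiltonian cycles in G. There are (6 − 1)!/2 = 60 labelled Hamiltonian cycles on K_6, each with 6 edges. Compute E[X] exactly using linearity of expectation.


K_6 has (6 − 1)!/2 = 60 labelled Hamiltonian cycles.
For each such Hamiltonian cycle H, let X_H = 1 if all 6 edges of H are present in G. Then P[X_H = 1] = p^{6} = (1/6)^{6} = 1/46656.
By linearity of expectation: E[X] = Σ_H E[X_H] = 60 · p^{6} = 60 · 1/46656 = 5/3888.
Numerically: E[X] ≈ 0.001286.

E[X] = 60 · (1/6)^{6} = 5/3888 ≈ 0.001286.


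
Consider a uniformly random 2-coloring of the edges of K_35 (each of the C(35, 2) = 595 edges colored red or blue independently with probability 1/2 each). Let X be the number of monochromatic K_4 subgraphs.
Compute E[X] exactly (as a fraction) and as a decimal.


Let X = Σ_S X_S over the C(35, 4) = 52360 subsets S of size 4, where X_S = 1 if the K_4 on S is monochromatic.
For a fixed S, the K_4 on S has C(4, 2) = 6 edges. P[all 6 edges red] = (1/2)^6, and likewise for blue, so P[monochromatic] = 2·(1/2)^6 = 2^{1 − 6} = 1/32.
Summing: E[X] = C(35, 4) · 2^{1 − 6} = 52360 · 1/32 = 6545/4.
Numerically: E[X] ≈ 1636.250.

E[X] = C(35,4)·2^(1−C(4,2)) = 6545/4 ≈ 1636.250.


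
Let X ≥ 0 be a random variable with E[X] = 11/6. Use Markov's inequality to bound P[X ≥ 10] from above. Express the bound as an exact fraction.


μ = E[X] = 11/6, a = 10.
Markov: P[X ≥ 10] ≤ μ/a = (11/6)/10 = 11/60.
Numerically: ≈ 0.18333.
(Since a = 10 > μ = 1.83333, the bound 11/60 is < 1 and informative.)

P[X ≥ 10] ≤ 11/60 ≈ 0.18333.


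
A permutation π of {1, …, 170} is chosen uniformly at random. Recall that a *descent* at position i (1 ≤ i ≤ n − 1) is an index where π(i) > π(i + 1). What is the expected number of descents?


Write X = Σ X_I over i = 1, …, 169, with X_I the indicator of one descent.
There are 169 indicators.
For each fixed i, the pair (π(i), π(i+1)) is a uniformly random ordered pair of distinct values from {1, …, 170}; by symmetry P[π(i) > π(i+1)] = 1/2.
By linearity: E[X] = 169 · (1/2) = (170 − 1) · (1/2) = 169/2 ≈ 84.50000.

E[X] = 169/2 = 84.50000.


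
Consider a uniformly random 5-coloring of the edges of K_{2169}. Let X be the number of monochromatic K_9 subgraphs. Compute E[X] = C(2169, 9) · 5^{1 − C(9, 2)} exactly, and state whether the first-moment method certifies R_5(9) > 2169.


E[X] = C(2169, 9) · 5^{1 − 36} = 2879753360044504243499683 · 5^{−35} = 2879753360044504243499683/2910383045673370361328125.
As a reduced fraction: E[X] = 2879753360044504243499683/2910383045673370361328125 ≈ 0.989.
Is E[X] < 1? YES.
Since E[X] < 1, there exists a 5-coloring of K_{2169} with no monochromatic K_9; hence R_5(9) > 2169.

E[X] = 2879753360044504243499683/2910383045673370361328125 ≈ 0.989; E[X] < 1, so R_5(9) > 2169.


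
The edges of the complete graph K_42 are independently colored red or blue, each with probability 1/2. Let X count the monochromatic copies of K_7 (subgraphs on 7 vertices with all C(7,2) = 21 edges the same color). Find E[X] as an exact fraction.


Let X = Σ_S X_S over the C(42, 7) = 26978328 subsets S of size 7, where X_S = 1 if the K_7 on S is monochromatic.
For a fixed S, the K_7 on S has C(7, 2) = 21 edges. P[all 21 edges red] = (1/2)^21, and likewise for blue, so P[monochromatic] = 2·(1/2)^21 = 2^{1 − 21} = 1/1048576.
By linearity of expectation: E[X] = C(42, 7) · 2^{1 − 21} = 26978328 · 1/1048576 = 3372291/131072.
Numerically: E[X] ≈ 25.7285.

E[X] = C(42,7)·2^(1−C(7,2)) = 3372291/131072 ≈ 25.7285.


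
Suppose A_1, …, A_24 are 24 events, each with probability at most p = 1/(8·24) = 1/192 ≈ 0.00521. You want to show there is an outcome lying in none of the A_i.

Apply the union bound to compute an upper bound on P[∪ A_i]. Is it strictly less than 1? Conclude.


Union bound: P[∪_{i=1}^{24} A_i] ≤ Σ_i P[A_i] ≤ 24·p = 24·(1/192) = 1/8.
Numerically: 1/8 ≈ 0.12500.
Is 1/8 < 1? YES.
Since P[∪ A_i] ≤ 1/8 < 1, the complement has P[∩ A_i^c] ≥ 1 − 1/8 = 7/8 > 0, so some outcome avoids every A_i.

24·p = 1/8 ≈ 0.12500; existence CERTIFIED by the union bound.


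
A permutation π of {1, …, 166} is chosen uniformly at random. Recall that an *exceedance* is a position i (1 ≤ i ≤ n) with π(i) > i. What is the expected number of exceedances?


Write X = Σ_{i=1}^{166} X_i, where X_i = 1_{π(i) > i}.
For each fixed i, π(i) is uniform over {1, …, 166} (marginal of a uniform permutation), so P[π(i) > i] = (n − i)/n. Summing: Σ_{i=1}^{166} (n − i)/n = (0 + 1 + … + 165)/166 = 166(166 − 1)/(2·166) = (166 − 1)/2.
Hence E[X] = Σ_{i=1}^{166} (166 − i)/166 = 165/2 ≈ 82.50000.

E[X] = 165/2 = 82.50000.


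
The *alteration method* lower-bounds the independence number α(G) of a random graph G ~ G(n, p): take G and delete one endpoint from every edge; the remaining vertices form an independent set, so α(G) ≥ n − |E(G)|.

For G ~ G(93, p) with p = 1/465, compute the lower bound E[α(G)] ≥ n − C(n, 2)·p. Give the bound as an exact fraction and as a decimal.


E[|E(G)|] = C(93, 2)·p = 4278 · (1/465) = 46/5.
E[α(G)] ≥ n − E[|E(G)|] = 93 − 46/5 = 419/5.
Numerically: ≈ 83.800000.
(This is only a lower bound; the true E[α(G)] may be larger.)

E[α(G)] ≥ 419/5 ≈ 83.800000.


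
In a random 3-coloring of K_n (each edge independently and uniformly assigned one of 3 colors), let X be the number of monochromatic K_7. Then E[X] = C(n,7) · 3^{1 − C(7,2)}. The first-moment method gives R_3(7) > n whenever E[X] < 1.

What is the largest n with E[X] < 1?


We need C(n, 7) · 3^{1 − 21} < 1, i.e. C(n, 7) < 3^{21 − 1} = 3486784401.
Check values of n near the boundary:
  n = 78: C(78, 7) = 2641902120; 2641902120 < 3486784401? YES
  n = 79: C(79, 7) = 2898753715; 2898753715 < 3486784401? YES
  n = 80: C(80, 7) = 3176716400; 3176716400 < 3486784401? YES
  n = 81: C(81, 7) = 3477216600; 3477216600 < 3486784401? YES
  n = 82: C(82, 7) = 3801756816; 3801756816 < 3486784401? NO
  n = 83: C(83, 7) = 4151918628; 4151918628 < 3486784401? NO
  n = 84: C(84, 7) = 4529365776; 4529365776 < 3486784401? NO
The largest n with C(n, 7) < 3486784401 is n = 81 (where E[X] = 42928600/43046721 ≈ 0.9972560). Hence R_3(7) > 81, i.e. R_3(7) ≥ 82.

Largest n = 81; hence R_3(7) > 81.


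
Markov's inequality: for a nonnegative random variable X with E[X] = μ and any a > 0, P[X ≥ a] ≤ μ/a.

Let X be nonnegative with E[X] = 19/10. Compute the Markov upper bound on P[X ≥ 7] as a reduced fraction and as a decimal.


μ = E[X] = 19/10, a = 7.
Markov: P[X ≥ 7] ≤ μ/a = (19/10)/7 = 19/70.
Numerically: ≈ 0.271.
(Since a = 7 > μ = 1.900, the bound 19/70 is < 1 and informative.)

P[X ≥ 7] ≤ 19/70 ≈ 0.271.


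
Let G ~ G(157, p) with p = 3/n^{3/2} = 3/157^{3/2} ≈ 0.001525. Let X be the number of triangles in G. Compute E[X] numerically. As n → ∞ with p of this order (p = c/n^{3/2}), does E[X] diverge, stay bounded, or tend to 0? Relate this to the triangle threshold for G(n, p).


Number of potential triangles: C(157, 3) = 632710.
Each occurs with probability p³ ≈ (0.001525)³ ≈ 3.546625e-09.
By linearity: E[X] = C(157, 3)·p³ ≈ 632710 · 3.546625e-09 ≈ 0.0022.
Since α = 3/2 > 1, p = c/n^{3/2} = o(1/n) is below the triangle threshold p ~ 1/n. Asymptotically E[X] ~ (c³/6)·n^{3(1−α)} = (3³/6)·n^{-1.5} → 0, so by Markov's inequality G has no triangles w.h.p.

E[X] ≈ 0.0022; in regime p = Θ(1/n^{3/2}) E[X] tends to 0 (below the triangle threshold p ~ 1/n).


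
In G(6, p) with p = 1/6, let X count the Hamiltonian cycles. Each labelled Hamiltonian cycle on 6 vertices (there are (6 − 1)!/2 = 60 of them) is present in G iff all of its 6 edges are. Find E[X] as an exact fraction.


K_6 has (6 − 1)!/2 = 60 labelled Hamiltonian cycles.
For each such Hamiltonian cycle H, let X_H = 1 if all 6 edges of H are present in G. Then P[X_H = 1] = p^{6} = (1/6)^{6} = 1/46656.
By linearity: E[X] = Σ_H E[X_H] = 60 · p^{6} = 60 · 1/46656 = 5/3888.
Numerically: E[X] ≈ 0.001286.

E[X] = 60 · (1/6)^{6} = 5/3888 ≈ 0.001286.


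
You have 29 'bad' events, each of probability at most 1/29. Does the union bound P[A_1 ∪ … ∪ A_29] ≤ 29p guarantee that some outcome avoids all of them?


Union bound: P[∪_{i=1}^{29} A_i] ≤ Σ_i P[A_i] ≤ 29·p = 29·(1/29) = 1.
Numerically: 1 ≈ 1.000.
Is 1 < 1? NO.
Since the bound 1 is ≥ 1, the union bound is uninformative here; it does NOT by itself certify existence.

29·p = 1 ≈ 1.000; existence NOT certified by the union bound.


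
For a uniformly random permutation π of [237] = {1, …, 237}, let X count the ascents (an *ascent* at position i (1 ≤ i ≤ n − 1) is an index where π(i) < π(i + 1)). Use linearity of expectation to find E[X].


Write X = Σ X_I over i = 1, …, 236, with X_I the indicator of one ascent.
There are 236 indicators.
For each fixed i, the pair (π(i), π(i+1)) is a uniformly random ordered pair of distinct values from {1, …, 237}; by symmetry P[π(i) < π(i+1)] = 1/2.
By linearity: E[X] = 236 · (1/2) = (237 − 1) · (1/2) = 118 ≈ 118.0000.

E[X] = 118 = 118.0000.


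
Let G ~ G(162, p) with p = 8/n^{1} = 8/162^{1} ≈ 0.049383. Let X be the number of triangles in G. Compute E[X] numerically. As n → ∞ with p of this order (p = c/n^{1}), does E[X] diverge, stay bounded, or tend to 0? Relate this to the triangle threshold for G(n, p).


Number of potential triangles: C(162, 3) = 695520.
Each occurs with probability p³ ≈ (0.049383)³ ≈ 1.2042729e-04.
By linearity: E[X] = C(162, 3)·p³ ≈ 695520 · 1.2042729e-04 ≈ 83.75959.
Here α = 1, so p = 8/n is exactly at the triangle threshold p ~ 1/n. Asymptotically E[X] → c³/6 = 8³/6 = 256/3 ≈ 85.33333, a bounded constant. In this regime the triangle count is asymptotically Poisson(c³/6).

E[X] ≈ 83.75959; in regime p = Θ(1/n^{1}) E[X] stays bounded (at the triangle threshold p ~ 1/n).


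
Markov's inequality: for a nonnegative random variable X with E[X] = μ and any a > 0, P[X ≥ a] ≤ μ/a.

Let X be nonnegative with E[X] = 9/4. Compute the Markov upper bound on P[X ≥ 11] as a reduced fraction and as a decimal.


μ = E[X] = 9/4, a = 11.
Markov: P[X ≥ 11] ≤ μ/a = (9/4)/11 = 9/44.
Numerically: ≈ 0.20455.
(Since a = 11 > μ = 2.25000, the bound 9/44 is < 1 and informative.)

P[X ≥ 11] ≤ 9/44 ≈ 0.20455.


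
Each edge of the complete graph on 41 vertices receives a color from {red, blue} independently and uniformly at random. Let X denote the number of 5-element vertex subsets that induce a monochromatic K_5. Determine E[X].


Let X = Σ_S X_S over the C(41, 5) = 749398 subsets S of size 5, where X_S = 1 if the K_5 on S is monochromatic.
For a fixed S, the K_5 on S has C(5, 2) = 10 edges. P[all 10 edges red] = (1/2)^10, and likewise for blue, so P[monochromatic] = 2·(1/2)^10 = 2^{1 − 10} = 1/512.
Summing: E[X] = C(41, 5) · 2^{1 − 10} = 749398 · 1/512 = 374699/256.
Numerically: E[X] ≈ 1463.6680.

E[X] = C(41,5)·2^(1−C(5,2)) = 374699/256 ≈ 1463.6680.


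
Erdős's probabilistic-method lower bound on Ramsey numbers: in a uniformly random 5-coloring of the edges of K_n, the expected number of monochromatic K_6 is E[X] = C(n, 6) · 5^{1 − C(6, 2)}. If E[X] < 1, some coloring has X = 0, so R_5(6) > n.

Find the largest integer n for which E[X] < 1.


We need C(n, 6) · 5^{1 − 15} < 1, i.e. C(n, 6) < 5^{15 − 1} = 6103515625.
Check values of n near the boundary:
  n = 127: C(127, 6) = 5169379425; 5169379425 < 6103515625? YES
  n = 128: C(128, 6) = 5423611200; 5423611200 < 6103515625? YES
  n = 129: C(129, 6) = 5688177600; 5688177600 < 6103515625? YES
  n = 130: C(130, 6) = 5963412000; 5963412000 < 6103515625? YES
  n = 131: C(131, 6) = 6249655776; 6249655776 < 6103515625? NO
  n = 132: C(132, 6) = 6547258432; 6547258432 < 6103515625? NO
The largest n with C(n, 6) < 6103515625 is n = 130 (where E[X] = 47707296/48828125 ≈ 0.97705). Hence R_5(6) > 130, i.e. R_5(6) ≥ 131.

Largest n = 130; hence R_5(6) > 130.


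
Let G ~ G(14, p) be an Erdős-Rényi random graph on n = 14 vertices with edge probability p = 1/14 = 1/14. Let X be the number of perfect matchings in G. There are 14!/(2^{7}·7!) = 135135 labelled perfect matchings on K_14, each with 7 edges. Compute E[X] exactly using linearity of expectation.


K_14 has 14!/(2^{7}·7!) = 135135 labelled perfect matchings.
For each such perfect matching H, let X_H = 1 if all 7 edges of H are present in G. Then P[X_H = 1] = p^{7} = (1/14)^{7} = 1/105413504.
By linearity: E[X] = Σ_H E[X_H] = 135135 · p^{7} = 135135 · 1/105413504 = 19305/15059072.
Numerically: E[X] ≈ 0.001282.

E[X] = 135135 · (1/14)^{7} = 19305/15059072 ≈ 0.001282.


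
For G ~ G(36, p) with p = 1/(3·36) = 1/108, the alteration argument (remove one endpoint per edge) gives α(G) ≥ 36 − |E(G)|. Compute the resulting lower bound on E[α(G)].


E[|E(G)|] = C(36, 2)·p = 630 · (1/108) = 35/6.
E[α(G)] ≥ n − E[|E(G)|] = 36 − 35/6 = 181/6.
Numerically: ≈ 30.167.
(This is only a lower bound; the true E[α(G)] may be larger.)

E[α(G)] ≥ 181/6 ≈ 30.167.


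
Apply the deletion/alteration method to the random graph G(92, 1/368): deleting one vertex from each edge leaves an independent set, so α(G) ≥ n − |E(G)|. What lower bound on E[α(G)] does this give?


E[|E(G)|] = C(92, 2)·p = 4186 · (1/368) = 91/8.
E[α(G)] ≥ n − E[|E(G)|] = 92 − 91/8 = 645/8.
Numerically: ≈ 80.6250.
(This is only a lower bound; the true E[α(G)] may be larger.)

E[α(G)] ≥ 645/8 ≈ 80.6250.


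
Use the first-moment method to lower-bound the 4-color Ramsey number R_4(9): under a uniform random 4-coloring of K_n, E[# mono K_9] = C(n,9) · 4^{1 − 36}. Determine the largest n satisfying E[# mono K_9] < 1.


We need C(n, 9) · 4^{1 − 36} < 1, i.e. C(n, 9) < 4^{36 − 1} = 1180591620717411303424.
Check values of n near the boundary:
  n = 910: C(910, 9) = 1133378248346922788210; 1133378248346922788210 < 1180591620717411303424? YES
  n = 911: C(911, 9) = 1144686900492291197405; 1144686900492291197405 < 1180591620717411303424? YES
  n = 912: C(912, 9) = 1156095740032081475120; 1156095740032081475120 < 1180591620717411303424? YES
  n = 913: C(913, 9) = 1167605542753639808390; 1167605542753639808390 < 1180591620717411303424? YES
  n = 914: C(914, 9) = 1179217089587653905932; 1179217089587653905932 < 1180591620717411303424? YES
  n = 915: C(915, 9) = 1190931166636537885130; 1190931166636537885130 < 1180591620717411303424? NO
  n = 916: C(916, 9) = 1202748565202942340440; 1202748565202942340440 < 1180591620717411303424? NO
  n = 917: C(917, 9) = 1214670081818390006810; 1214670081818390006810 < 1180591620717411303424? NO
The largest n with C(n, 9) < 1180591620717411303424 is n = 914 (where E[X] = 294804272396913476483/295147905179352825856 ≈ 0.999). Hence R_4(9) > 914, i.e. R_4(9) ≥ 915.

Largest n = 914; hence R_4(9) > 914.


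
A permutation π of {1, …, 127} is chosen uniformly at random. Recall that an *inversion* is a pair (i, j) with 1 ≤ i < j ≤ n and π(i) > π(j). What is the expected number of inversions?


Write X = Σ X_I over the C(127, 2) = 8001 pairs i < j, with X_I the indicator of one inversion.
There are 8001 indicators.
For each fixed pair i < j, the values π(i) and π(j) are two distinct elements of {1, …, 127} in uniformly random order; by symmetry P[π(i) > π(j)] = 1/2.
By linearity: E[X] = 8001 · (1/2) = C(127, 2) · (1/2) = 8001/2 = 8001/2 ≈ 4000.50000.

E[X] = 8001/2 = 4000.50000.


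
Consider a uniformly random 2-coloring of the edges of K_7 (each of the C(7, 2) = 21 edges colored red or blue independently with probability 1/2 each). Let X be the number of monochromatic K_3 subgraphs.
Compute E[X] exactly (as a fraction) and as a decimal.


Let X = Σ_S X_S over the C(7, 3) = 35 subsets S of size 3, where X_S = 1 if the K_3 on S is monochromatic.
For a fixed S, the K_3 on S has C(3, 2) = 3 edges. P[all 3 edges red] = (1/2)^3, and likewise for blue, so P[monochromatic] = 2·(1/2)^3 = 2^{1 − 3} = 1/4.
By linearity of expectation: E[X] = C(7, 3) · 2^{1 − 3} = 35 · 1/4 = 35/4.
Numerically: E[X] ≈ 8.750.

E[X] = C(7,3)·2^(1−C(3,2)) = 35/4 ≈ 8.750.


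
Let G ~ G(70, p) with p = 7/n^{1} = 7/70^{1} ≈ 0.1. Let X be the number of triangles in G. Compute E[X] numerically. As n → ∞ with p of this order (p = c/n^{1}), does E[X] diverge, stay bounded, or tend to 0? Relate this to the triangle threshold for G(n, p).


Number of potential triangles: C(70, 3) = 54740.
Each occurs with probability p³ ≈ (0.1)³ ≈ 1.00000000e-03.
By linearity: E[X] = C(70, 3)·p³ ≈ 54740 · 1.00000000e-03 ≈ 54.740000.
Here α = 1, so p = 7/n is exactly at the triangle threshold p ~ 1/n. Asymptotically E[X] → c³/6 = 7³/6 = 343/6 ≈ 57.166667, a bounded constant. In this regime the triangle count is asymptotically Poisson(c³/6).

E[X] ≈ 54.740000; in regime p = Θ(1/n^{1}) E[X] stays bounded (at the triangle threshold p ~ 1/n).


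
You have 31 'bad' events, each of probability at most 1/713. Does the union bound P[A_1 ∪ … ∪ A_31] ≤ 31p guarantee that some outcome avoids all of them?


Union bound: P[∪_{i=1}^{31} A_i] ≤ Σ_i P[A_i] ≤ 31·p = 31·(1/713) = 1/23.
Numerically: 1/23 ≈ 0.0435.
Is 1/23 < 1? YES.
Since P[∪ A_i] ≤ 1/23 < 1, the complement has P[∩ A_i^c] ≥ 1 − 1/23 = 22/23 > 0, so some outcome avoids every A_i.

31·p = 1/23 ≈ 0.0435; existence CERTIFIED by the union bound.


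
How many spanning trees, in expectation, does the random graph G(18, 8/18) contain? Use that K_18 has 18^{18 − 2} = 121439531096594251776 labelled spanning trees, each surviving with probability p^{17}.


K_18 has 18^{18 − 2} = 121439531096594251776 labelled spanning trees.
For each such spanning tree H, let X_H = 1 if all 17 edges of H are present in G. Then P[X_H = 1] = p^{17} = (4/9)^{17} = 17179869184/16677181699666569.
Summing the indicators: E[X] = Σ_H E[X_H] = 121439531096594251776 · p^{17} = 121439531096594251776 · 17179869184/16677181699666569 = 1125899906842624/9.
Numerically: E[X] ≈ 1.251e+14.

E[X] = 121439531096594251776 · (4/9)^{17} = 1125899906842624/9 ≈ 1.251e+14.


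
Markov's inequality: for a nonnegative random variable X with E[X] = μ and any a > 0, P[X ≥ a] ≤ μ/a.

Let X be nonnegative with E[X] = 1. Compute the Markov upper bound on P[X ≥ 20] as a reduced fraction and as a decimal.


μ = E[X] = 1, a = 20.
Markov: P[X ≥ 20] ≤ μ/a = (1)/20 = 1/20.
Numerically: ≈ 0.050000.
(Since a = 20 > μ = 1.000000, the bound 1/20 is < 1 and informative.)

P[X ≥ 20] ≤ 1/20 ≈ 0.050000.


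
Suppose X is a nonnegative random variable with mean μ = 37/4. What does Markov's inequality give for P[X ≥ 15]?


μ = E[X] = 37/4, a = 15.
Markov: P[X ≥ 15] ≤ μ/a = (37/4)/15 = 37/60.
Numerically: ≈ 0.6167.
(Since a = 15 > μ = 9.2500, the bound 37/60 is < 1 and informative.)

P[X ≥ 15] ≤ 37/60 ≈ 0.6167.


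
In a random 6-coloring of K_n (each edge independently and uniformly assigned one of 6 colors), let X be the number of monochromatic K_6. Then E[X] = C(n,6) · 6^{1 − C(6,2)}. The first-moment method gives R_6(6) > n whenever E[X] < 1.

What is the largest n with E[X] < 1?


We need C(n, 6) · 6^{1 − 15} < 1, i.e. C(n, 6) < 6^{15 − 1} = 78364164096.
Check values of n near the boundary:
  n = 194: C(194, 6) = 68482017072; 68482017072 < 78364164096? YES
  n = 195: C(195, 6) = 70656049360; 70656049360 < 78364164096? YES
  n = 196: C(196, 6) = 72887293024; 72887293024 < 78364164096? YES
  n = 197: C(197, 6) = 75176946208; 75176946208 < 78364164096? YES
  n = 198: C(198, 6) = 77526225777; 77526225777 < 78364164096? YES
  n = 199: C(199, 6) = 79936367511; 79936367511 < 78364164096? NO
  n = 200: C(200, 6) = 82408626300; 82408626300 < 78364164096? NO
  n = 201: C(201, 6) = 84944276340; 84944276340 < 78364164096? NO
The largest n with C(n, 6) < 78364164096 is n = 198 (where E[X] = 25842075259/26121388032 ≈ 0.98931). Hence R_6(6) > 198, i.e. R_6(6) ≥ 199.

Largest n = 198; hence R_6(6) > 198.


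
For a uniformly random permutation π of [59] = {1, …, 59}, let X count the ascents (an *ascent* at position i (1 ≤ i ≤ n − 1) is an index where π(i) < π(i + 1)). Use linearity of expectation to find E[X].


Write X = Σ X_I over i = 1, …, 58, with X_I the indicator of one ascent.
There are 58 indicators.
For each fixed i, the pair (π(i), π(i+1)) is a uniformly random ordered pair of distinct values from {1, …, 59}; by symmetry P[π(i) < π(i+1)] = 1/2.
By linearity: E[X] = 58 · (1/2) = (59 − 1) · (1/2) = 29 ≈ 29.000000.

E[X] = 29 = 29.000000.


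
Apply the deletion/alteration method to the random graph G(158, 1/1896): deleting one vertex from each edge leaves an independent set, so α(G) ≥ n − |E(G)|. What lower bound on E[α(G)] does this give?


E[|E(G)|] = C(158, 2)·p = 12403 · (1/1896) = 157/24.
E[α(G)] ≥ n − E[|E(G)|] = 158 − 157/24 = 3635/24.
Numerically: ≈ 151.4583.
(This is only a lower bound; the true E[α(G)] may be larger.)

E[α(G)] ≥ 3635/24 ≈ 151.4583.


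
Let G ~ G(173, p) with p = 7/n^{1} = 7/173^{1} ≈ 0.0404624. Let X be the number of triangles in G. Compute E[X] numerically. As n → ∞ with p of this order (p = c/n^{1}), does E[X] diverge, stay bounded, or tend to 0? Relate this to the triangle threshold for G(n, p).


Number of potential triangles: C(173, 3) = 848046.
Each occurs with probability p³ ≈ (0.0404624)³ ≈ 6.62454128e-05.
By linearity: E[X] = C(173, 3)·p³ ≈ 848046 · 6.62454128e-05 ≈ 56.179157.
Here α = 1, so p = 7/n is exactly at the triangle threshold p ~ 1/n. Asymptotically E[X] → c³/6 = 7³/6 = 343/6 ≈ 57.166667, a bounded constant. In this regime the triangle count is asymptotically Poisson(c³/6).

E[X] ≈ 56.179157; in regime p = Θ(1/n^{1}) E[X] stays bounded (at the triangle threshold p ~ 1/n).
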